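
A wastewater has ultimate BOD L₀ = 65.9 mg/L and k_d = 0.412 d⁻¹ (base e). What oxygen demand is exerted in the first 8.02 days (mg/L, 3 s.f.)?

y ≈ 63.5 mg/L

y_t = L₀(1 − e^(−k_d t)) = 65.9 × (1 − e^(−0.412×8.02))
= 65.9 × (1 − 0.03673) = 65.9 × 0.9633 = 63.48 mg/L.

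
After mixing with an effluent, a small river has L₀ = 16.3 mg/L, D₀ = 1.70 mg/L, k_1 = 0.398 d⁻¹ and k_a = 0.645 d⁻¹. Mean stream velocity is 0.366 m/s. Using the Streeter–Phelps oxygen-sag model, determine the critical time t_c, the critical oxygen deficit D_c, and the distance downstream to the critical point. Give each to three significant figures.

At the critical point dD/dt = 0, so k_1 L₀ e^(−k_1 t) = k_a D. Substituting D(t) from the Streeter–Phelps equation and solving for t gives
t_c = ln[(k_a/k_1)(1 − D₀(k_a−k_1)/(k_1 L₀))] / (k_a−k_1).
Here k_a−k_1 = 0.2470 d⁻¹ and 1 − D₀(k_a−k_1)/(k_1 L₀) = 1 − 1.70×0.2470/(0.398×16.3) = 0.9353, so
t_c = ln(1.621 × 0.9353) / 0.2470 = 0.4159 / 0.2470 = 1.684 d.
D_c = (k_1/k_a) L₀ e^(−k_1 t_c) = (0.398/0.645) × 16.3 × e^(−0.398×1.684) = 0.6171 × 16.3 × 0.5116 = 5.146 mg/L.
x_c = v t_c = 0.366 m/s × 1.684 d × 86400 s/d = 53240 m ≈ 53.2 km.

t_c ≈ 1.68 d; D_c ≈ 5.15 mg/L; x_c ≈ 53.2 km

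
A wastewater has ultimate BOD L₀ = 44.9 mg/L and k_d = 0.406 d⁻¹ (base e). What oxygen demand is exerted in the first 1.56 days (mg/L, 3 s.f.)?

y ≈ 21.1 mg/L

y_t = L₀(1 − e^(−k_d t)) = 44.9 × (1 − e^(−0.406×1.56))
= 44.9 × (1 − 0.5308) = 44.9 × 0.4692 = 21.07 mg/L.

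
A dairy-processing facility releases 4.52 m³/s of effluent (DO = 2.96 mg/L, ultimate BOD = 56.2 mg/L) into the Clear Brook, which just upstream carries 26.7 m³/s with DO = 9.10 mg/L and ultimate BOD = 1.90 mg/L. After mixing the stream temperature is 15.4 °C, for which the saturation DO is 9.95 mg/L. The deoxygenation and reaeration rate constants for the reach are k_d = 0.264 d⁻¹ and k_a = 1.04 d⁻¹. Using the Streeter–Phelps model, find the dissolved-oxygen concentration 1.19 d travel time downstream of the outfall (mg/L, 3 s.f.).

Mixed DO = (26.7×9.10 + 4.52×2.96)/(26.7+4.52) = 256.3/31.22 = 8.211 mg/L.
Mixed L₀ = (26.7×1.90 + 4.52×56.2)/(31.22) = 304.8/31.22 = 9.761 mg/L.
Initial deficit D₀ = C_s − DO₀ = 9.95 − 8.211 = 1.739 mg/L.
D(1.19) = [0.264×9.761/(1.04−0.264)](e^(−0.264×1.19) − e^(−1.04×1.19)) + 1.739 e^(−1.04×1.19)
= 3.321 × (0.7304 − 0.2901) + 1.739 × 0.2901 = 1.967 mg/L.
DO = 9.95 − 1.967 = 7.983 mg/L.

DO ≈ 7.98 mg/L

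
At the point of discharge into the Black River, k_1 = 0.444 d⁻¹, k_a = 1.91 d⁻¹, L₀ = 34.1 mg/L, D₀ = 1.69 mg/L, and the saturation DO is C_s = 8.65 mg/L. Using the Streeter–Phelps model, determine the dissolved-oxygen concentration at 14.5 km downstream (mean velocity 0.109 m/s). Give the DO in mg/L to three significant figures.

Travel time t = x/v = 14.5 km / (0.109 m/s) = 14500 m / 0.109 m/s = 133000 s = 1.540 d.
k_1 L₀/(k_a−k_1) = 0.444×34.1/(1.91−0.444) = 15.14/1.466 = 10.33 mg/L.
e^(−k_1 t) = e^(−0.444×1.540) = 0.5048; e^(−k_a t) = e^(−1.91×1.540) = 0.05283.
D = 10.33 × (0.5048 − 0.05283) + 1.69 × 0.05283 = 4.668 + 0.08927 = 4.757 mg/L.
DO = C_s − D = 8.65 − 4.757 = 3.893 mg/L.

DO ≈ 3.89 mg/L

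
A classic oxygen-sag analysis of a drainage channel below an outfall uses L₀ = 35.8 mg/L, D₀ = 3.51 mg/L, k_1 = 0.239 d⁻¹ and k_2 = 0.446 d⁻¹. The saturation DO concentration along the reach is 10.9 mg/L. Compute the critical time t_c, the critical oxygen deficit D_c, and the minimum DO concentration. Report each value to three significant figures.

t_c = [1/(k_2−k_1)] ln[(k_2/k_1)(1 − D₀(k_2−k_1)/(k_1 L₀))]
= [1/(0.446−0.239)] ln[(0.446/0.239)(1 − 3.51×0.2070/(0.239×35.8))]
= (1/0.2070) ln[1.866 × 0.9151] = 4.831 × ln(1.708) = 4.831 × 0.5351 = 2.585 d.
D_c = (k_1/k_2) L₀ e^(−k_1 t_c) = (0.239/0.446) × 35.8 × e^(−0.239×2.585) = 0.5359 × 35.8 × 0.5391 = 10.34 mg/L.
Minimum DO = C_s − D_c = 10.9 − 10.34 = 0.5576 mg/L.

t_c ≈ 2.59 d; D_c ≈ 10.3 mg/L; min DO ≈ 0.558 mg/L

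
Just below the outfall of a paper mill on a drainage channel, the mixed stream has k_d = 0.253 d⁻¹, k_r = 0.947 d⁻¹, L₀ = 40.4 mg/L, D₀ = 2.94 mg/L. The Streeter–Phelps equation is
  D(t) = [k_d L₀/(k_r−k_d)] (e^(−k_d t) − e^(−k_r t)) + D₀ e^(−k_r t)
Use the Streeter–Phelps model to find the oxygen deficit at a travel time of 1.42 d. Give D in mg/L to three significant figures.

D ≈ 7.21 mg/L

k_d L₀/(k_r−k_d) = 0.253×40.4/(0.947−0.253) = 10.22/0.6940 = 14.73 mg/L.
e^(−k_d t) = e^(−0.253×1.420) = 0.6982; e^(−k_r t) = e^(−0.947×1.420) = 0.2606.
D = 14.73 × (0.6982 − 0.2606) + 2.94 × 0.2606 = 6.445 + 0.7662 = 7.211 mg/L.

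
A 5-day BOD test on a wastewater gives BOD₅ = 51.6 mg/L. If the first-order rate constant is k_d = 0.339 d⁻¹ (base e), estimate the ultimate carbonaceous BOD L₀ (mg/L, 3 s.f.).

BOD₅ = L₀(1 − e^(−5k_d)) ⇒ L₀ = BOD₅ / (1 − e^(−5×0.339))
= 51.6 / (1 − 0.1836) = 51.6 / 0.8164 = 63.20 mg/L.

L₀ ≈ 63.2 mg/L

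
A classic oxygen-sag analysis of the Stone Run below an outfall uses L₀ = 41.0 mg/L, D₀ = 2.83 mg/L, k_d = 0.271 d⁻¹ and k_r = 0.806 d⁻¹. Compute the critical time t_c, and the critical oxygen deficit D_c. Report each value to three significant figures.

t_c ≈ 1.76 d; D_c ≈ 8.55 mg/L

At the critical point dD/dt = 0, so k_d L₀ e^(−k_d t) = k_r D. Substituting D(t) from the Streeter–Phelps equation and solving for t gives
t_c = ln[(k_r/k_d)(1 − D₀(k_r−k_d)/(k_d L₀))] / (k_r−k_d).
Here k_r−k_d = 0.5350 d⁻¹ and 1 − D₀(k_r−k_d)/(k_d L₀) = 1 − 2.83×0.5350/(0.271×41.0) = 0.8637, so
t_c = ln(2.974 × 0.8637) / 0.5350 = 0.9435 / 0.5350 = 1.764 d.
L(t_c) = L₀ e^(−k_d t_c) = 41.0 × 0.6201 = 25.42 mg/L, and at the critical point k_r D_c = k_d L, so D_c = (0.271/0.806) × 25.42 = 8.548 mg/L.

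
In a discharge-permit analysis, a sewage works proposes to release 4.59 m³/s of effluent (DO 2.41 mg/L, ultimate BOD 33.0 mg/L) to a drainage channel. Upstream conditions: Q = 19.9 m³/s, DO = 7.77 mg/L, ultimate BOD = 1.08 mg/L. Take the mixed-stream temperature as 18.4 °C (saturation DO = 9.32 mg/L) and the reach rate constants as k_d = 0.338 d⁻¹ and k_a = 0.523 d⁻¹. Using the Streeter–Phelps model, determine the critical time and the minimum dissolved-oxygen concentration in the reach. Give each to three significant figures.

t_c ≈ 1.17 d; minimum DO ≈ 6.24 mg/L

Mixed DO = (19.9×7.77 + 4.59×2.41)/(19.9+4.59) = 165.7/24.49 = 6.765 mg/L.
Mixed L₀ = (19.9×1.08 + 4.59×33.0)/(24.49) = 173.0/24.49 = 7.063 mg/L.
Initial deficit D₀ = C_s − DO₀ = 9.32 − 6.765 = 2.555 mg/L.
t_c = (1/0.1850) ln[(0.523/0.338)(1 − 2.555×0.1850/(0.338×7.063))] = 5.405 × ln(1.241) = 1.167 d.
D_c = (0.338/0.523) × 7.063 × e^(−0.338×1.167) = 0.6463 × 7.063 × 0.6740 = 3.076 mg/L.
Minimum DO = 9.32 − 3.076 = 6.244 mg/L.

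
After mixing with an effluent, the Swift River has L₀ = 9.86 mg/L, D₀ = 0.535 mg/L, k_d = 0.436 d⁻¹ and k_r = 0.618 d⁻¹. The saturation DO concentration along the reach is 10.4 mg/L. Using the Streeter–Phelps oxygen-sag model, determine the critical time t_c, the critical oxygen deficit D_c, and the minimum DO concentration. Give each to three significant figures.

With k_r/k_d = 1.417 and 1 − D₀(k_r−k_d)/(k_d L₀) = 0.9774,
t_c = ln(1.417 × 0.9774) / (0.618 − 0.436) = ln(1.385) / 0.1820 = 0.3259/0.1820 = 1.791 d.
D_c = (k_d/k_r) L₀ e^(−k_d t_c) = (0.436/0.618) × 9.86 × e^(−0.436×1.791) = 0.7055 × 9.86 × 0.4580 = 3.186 mg/L.
Minimum DO = C_s − D_c = 10.4 − 3.186 = 7.214 mg/L.

t_c ≈ 1.79 d; D_c ≈ 3.19 mg/L; min DO ≈ 7.21 mg/L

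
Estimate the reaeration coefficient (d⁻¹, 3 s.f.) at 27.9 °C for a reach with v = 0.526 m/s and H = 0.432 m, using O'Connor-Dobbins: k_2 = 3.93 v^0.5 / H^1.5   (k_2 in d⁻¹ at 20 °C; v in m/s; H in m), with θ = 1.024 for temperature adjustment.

k_2 ≈ 12.1 d⁻¹

k_2(20) = 3.93 × 0.526^0.5 / 0.432^1.5 = 3.93 × 0.7253 / 0.2839 = 10.04 d⁻¹.
k_2(27.9) = 10.04 × 1.024^(27.9−20) = 10.04 × 1.206 = 12.11 d⁻¹.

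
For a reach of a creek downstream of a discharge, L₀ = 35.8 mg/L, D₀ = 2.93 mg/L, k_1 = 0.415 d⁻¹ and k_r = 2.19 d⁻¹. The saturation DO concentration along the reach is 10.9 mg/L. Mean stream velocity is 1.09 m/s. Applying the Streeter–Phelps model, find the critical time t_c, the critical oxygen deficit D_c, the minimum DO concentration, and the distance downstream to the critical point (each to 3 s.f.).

t_c ≈ 0.694 d; D_c ≈ 5.09 mg/L; min DO ≈ 5.81 mg/L; x_c ≈ 65.4 km

t_c = [1/(k_r−k_1)] ln[(k_r/k_1)(1 − D₀(k_r−k_1)/(k_1 L₀))]
= [1/(2.19−0.415)] ln[(2.19/0.415)(1 − 2.93×1.775/(0.415×35.8))]
= (1/1.775) ln[5.277 × 0.6499] = 0.5634 × ln(3.430) = 0.5634 × 1.233 = 0.6944 d.
D_c = (k_1/k_r) L₀ e^(−k_1 t_c) = (0.415/2.19) × 35.8 × e^(−0.415×0.6944) = 0.1895 × 35.8 × 0.7496 = 5.086 mg/L.
Minimum DO = C_s − D_c = 10.9 − 5.086 = 5.814 mg/L.
x_c = v t_c = 1.09 m/s × 0.6944 d × 86400 s/d = 65390 m ≈ 65.4 km.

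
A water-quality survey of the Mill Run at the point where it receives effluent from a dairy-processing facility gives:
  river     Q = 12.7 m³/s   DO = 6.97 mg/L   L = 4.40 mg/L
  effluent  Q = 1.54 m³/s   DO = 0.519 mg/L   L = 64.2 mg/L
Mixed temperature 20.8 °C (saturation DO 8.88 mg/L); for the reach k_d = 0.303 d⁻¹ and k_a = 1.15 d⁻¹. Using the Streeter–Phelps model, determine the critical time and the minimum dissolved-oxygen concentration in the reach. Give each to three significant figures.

Mixed DO = (12.7×6.97 + 1.54×0.519)/(12.7+1.54) = 89.32/14.24 = 6.272 mg/L.
Mixed L₀ = (12.7×4.40 + 1.54×64.2)/(14.24) = 154.7/14.24 = 10.87 mg/L.
Initial deficit D₀ = C_s − DO₀ = 8.88 − 6.272 = 2.608 mg/L.
t_c = (1/0.8470) ln[(1.15/0.303)(1 − 2.608×0.8470/(0.303×10.87))] = 1.181 × ln(1.250) = 0.2630 d.
D_c = (0.303/1.15) × 10.87 × e^(−0.303×0.2630) = 0.2635 × 10.87 × 0.9234 = 2.644 mg/L.
Minimum DO = 8.88 − 2.644 = 6.236 mg/L.

t_c ≈ 0.263 d; minimum DO ≈ 6.24 mg/L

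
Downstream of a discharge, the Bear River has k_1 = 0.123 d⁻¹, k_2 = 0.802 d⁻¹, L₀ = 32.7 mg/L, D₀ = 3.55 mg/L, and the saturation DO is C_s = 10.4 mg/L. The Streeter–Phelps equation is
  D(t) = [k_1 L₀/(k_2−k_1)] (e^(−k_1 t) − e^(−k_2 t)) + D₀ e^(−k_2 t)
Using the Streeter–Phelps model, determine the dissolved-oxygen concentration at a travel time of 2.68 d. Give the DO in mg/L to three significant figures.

DO ≈ 6.42 mg/L

k_1 L₀/(k_2−k_1) = 0.123×32.7/(0.802−0.123) = 4.022/0.6790 = 5.924 mg/L.
e^(−k_1 t) = e^(−0.123×2.680) = 0.7192; e^(−k_2 t) = e^(−0.802×2.680) = 0.1166.
D = 5.924 × (0.7192 − 0.1166) + 3.55 × 0.1166 = 3.570 + 0.4138 = 3.983 mg/L.
DO = C_s − D = 10.4 − 3.983 = 6.417 mg/L.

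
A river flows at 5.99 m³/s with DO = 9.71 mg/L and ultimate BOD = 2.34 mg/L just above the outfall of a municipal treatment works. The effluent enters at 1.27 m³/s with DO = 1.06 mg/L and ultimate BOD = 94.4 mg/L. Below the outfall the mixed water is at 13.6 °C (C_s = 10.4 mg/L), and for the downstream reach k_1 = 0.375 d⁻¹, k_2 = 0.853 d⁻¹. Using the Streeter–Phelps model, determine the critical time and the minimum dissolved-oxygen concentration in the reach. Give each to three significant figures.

Mixed DO = (5.99×9.71 + 1.27×1.06)/(5.99+1.27) = 59.51/7.260 = 8.197 mg/L.
Mixed L₀ = (5.99×2.34 + 1.27×94.4)/(7.260) = 133.9/7.260 = 18.44 mg/L.
Initial deficit D₀ = C_s − DO₀ = 10.4 − 8.197 = 2.203 mg/L.
t_c = (1/0.4780) ln[(0.853/0.375)(1 − 2.203×0.4780/(0.375×18.44))] = 2.092 × ln(1.928) = 1.374 d.
D_c = (0.375/0.853) × 18.44 × e^(−0.375×1.374) = 0.4396 × 18.44 × 0.5974 = 4.844 mg/L.
Minimum DO = 10.4 − 4.844 = 5.556 mg/L.

t_c ≈ 1.37 d; minimum DO ≈ 5.56 mg/L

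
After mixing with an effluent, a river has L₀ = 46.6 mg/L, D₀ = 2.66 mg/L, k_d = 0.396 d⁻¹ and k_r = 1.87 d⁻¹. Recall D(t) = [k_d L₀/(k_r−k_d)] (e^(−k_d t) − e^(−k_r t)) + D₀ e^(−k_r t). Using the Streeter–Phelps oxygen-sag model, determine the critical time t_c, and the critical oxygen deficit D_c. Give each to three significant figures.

t_c ≈ 0.891 d; D_c ≈ 6.93 mg/L

At the critical point dD/dt = 0, so k_d L₀ e^(−k_d t) = k_r D. Substituting D(t) from the Streeter–Phelps equation and solving for t gives
t_c = ln[(k_r/k_d)(1 − D₀(k_r−k_d)/(k_d L₀))] / (k_r−k_d).
Here k_r−k_d = 1.474 d⁻¹ and 1 − D₀(k_r−k_d)/(k_d L₀) = 1 − 2.66×1.474/(0.396×46.6) = 0.7875, so
t_c = ln(4.722 × 0.7875) / 1.474 = 1.313 / 1.474 = 0.8911 d.
L(t_c) = L₀ e^(−k_d t_c) = 46.6 × 0.7027 = 32.74 mg/L, and at the critical point k_r D_c = k_d L, so D_c = (0.396/1.87) × 32.74 = 6.934 mg/L.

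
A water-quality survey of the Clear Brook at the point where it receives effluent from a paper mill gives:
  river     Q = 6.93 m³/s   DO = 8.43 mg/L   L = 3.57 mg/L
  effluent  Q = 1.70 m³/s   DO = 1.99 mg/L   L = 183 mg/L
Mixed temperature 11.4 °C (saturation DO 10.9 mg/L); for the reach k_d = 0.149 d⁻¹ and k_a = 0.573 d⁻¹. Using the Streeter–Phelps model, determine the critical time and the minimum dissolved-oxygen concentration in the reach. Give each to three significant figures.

Mixed DO = (6.93×8.43 + 1.70×1.99)/(6.93+1.70) = 61.80/8.630 = 7.161 mg/L.
Mixed L₀ = (6.93×3.57 + 1.70×183)/(8.630) = 335.8/8.630 = 38.92 mg/L.
Initial deficit D₀ = C_s − DO₀ = 10.9 − 7.161 = 3.739 mg/L.
t_c = (1/0.4240) ln[(0.573/0.149)(1 − 3.739×0.4240/(0.149×38.92))] = 2.358 × ln(2.794) = 2.424 d.
D_c = (0.149/0.573) × 38.92 × e^(−0.149×2.424) = 0.2600 × 38.92 × 0.6969 = 7.052 mg/L.
Minimum DO = 10.9 − 7.052 = 3.848 mg/L.

t_c ≈ 2.42 d; minimum DO ≈ 3.85 mg/L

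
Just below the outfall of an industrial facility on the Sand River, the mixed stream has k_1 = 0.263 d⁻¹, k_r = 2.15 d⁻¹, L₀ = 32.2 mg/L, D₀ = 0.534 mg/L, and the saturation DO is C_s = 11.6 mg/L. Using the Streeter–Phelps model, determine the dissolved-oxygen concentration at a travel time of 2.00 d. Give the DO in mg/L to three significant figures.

k_1 L₀/(k_r−k_1) = 0.263×32.2/(2.15−0.263) = 8.469/1.887 = 4.488 mg/L.
e^(−k_1 t) = e^(−0.263×2.000) = 0.5910; e^(−k_r t) = e^(−2.15×2.000) = 0.01357.
D = 4.488 × (0.5910 − 0.01357) + 0.534 × 0.01357 = 2.591 + 0.007246 = 2.599 mg/L.
DO = C_s − D = 11.6 − 2.599 = 9.001 mg/L.

DO ≈ 9.00 mg/L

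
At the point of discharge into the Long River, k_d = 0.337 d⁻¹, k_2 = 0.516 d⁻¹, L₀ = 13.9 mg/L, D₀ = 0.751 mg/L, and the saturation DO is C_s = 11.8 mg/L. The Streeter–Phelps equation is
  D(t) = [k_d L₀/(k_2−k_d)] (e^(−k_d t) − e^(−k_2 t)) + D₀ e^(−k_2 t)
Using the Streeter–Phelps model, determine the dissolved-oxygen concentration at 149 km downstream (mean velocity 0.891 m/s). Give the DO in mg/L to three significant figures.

Travel time t = x/v = 149 km / (0.891 m/s) = 149000 m / 0.891 m/s = 167200 s = 1.936 d.
k_d L₀/(k_2−k_d) = 0.337×13.9/(0.516−0.337) = 4.684/0.1790 = 26.17 mg/L.
e^(−k_d t) = e^(−0.337×1.936) = 0.5209; e^(−k_2 t) = e^(−0.516×1.936) = 0.3683.
D = 26.17 × (0.5209 − 0.3683) + 0.751 × 0.3683 = 3.991 + 0.2766 = 4.268 mg/L.
DO = C_s − D = 11.8 − 4.268 = 7.532 mg/L.

DO ≈ 7.53 mg/L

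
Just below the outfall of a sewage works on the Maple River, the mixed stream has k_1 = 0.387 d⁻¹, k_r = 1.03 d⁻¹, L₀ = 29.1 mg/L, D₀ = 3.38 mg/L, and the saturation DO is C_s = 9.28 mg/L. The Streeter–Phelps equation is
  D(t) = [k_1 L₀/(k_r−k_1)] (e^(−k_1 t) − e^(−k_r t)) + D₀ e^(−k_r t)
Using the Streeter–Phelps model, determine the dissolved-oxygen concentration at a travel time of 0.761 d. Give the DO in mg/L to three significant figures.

k_1 L₀/(k_r−k_1) = 0.387×29.1/(1.03−0.387) = 11.26/0.6430 = 17.51 mg/L.
e^(−k_1 t) = e^(−0.387×0.7610) = 0.7449; e^(−k_r t) = e^(−1.03×0.7610) = 0.4567.
D = 17.51 × (0.7449 − 0.4567) + 3.38 × 0.4567 = 5.048 + 1.543 = 6.592 mg/L.
DO = C_s − D = 9.28 − 6.592 = 2.688 mg/L.

DO ≈ 2.69 mg/L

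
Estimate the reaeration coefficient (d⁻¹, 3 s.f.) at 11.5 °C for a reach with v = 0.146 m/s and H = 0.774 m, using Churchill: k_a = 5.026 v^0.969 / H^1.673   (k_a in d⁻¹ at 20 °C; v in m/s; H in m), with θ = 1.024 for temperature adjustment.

k_a(20) = 5.026 × 0.146^0.969 / 0.774^1.673 = 5.026 × 0.1550 / 0.6514 = 1.196 d⁻¹.
k_a(11.5) = 1.196 × 1.024^(11.5−20) = 1.196 × 0.8174 = 0.9774 d⁻¹.

k_a ≈ 0.977 d⁻¹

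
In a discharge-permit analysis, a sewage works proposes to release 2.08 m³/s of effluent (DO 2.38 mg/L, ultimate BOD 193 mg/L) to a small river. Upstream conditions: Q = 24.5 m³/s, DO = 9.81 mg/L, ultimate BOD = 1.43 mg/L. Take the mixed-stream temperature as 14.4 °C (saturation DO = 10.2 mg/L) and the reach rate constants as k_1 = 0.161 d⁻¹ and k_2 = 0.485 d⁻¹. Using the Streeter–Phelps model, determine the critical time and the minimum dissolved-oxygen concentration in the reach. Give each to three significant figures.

t_c ≈ 3.01 d; minimum DO ≈ 6.84 mg/L

Mixed DO = (24.5×9.81 + 2.08×2.38)/(24.5+2.08) = 245.3/26.58 = 9.229 mg/L.
Mixed L₀ = (24.5×1.43 + 2.08×193)/(26.58) = 436.5/26.58 = 16.42 mg/L.
Initial deficit D₀ = C_s − DO₀ = 10.2 − 9.229 = 0.9714 mg/L.
t_c = (1/0.3240) ln[(0.485/0.161)(1 − 0.9714×0.3240/(0.161×16.42))] = 3.086 × ln(2.654) = 3.012 d.
D_c = (0.161/0.485) × 16.42 × e^(−0.161×3.012) = 0.3320 × 16.42 × 0.6157 = 3.356 mg/L.
Minimum DO = 10.2 − 3.356 = 6.844 mg/L.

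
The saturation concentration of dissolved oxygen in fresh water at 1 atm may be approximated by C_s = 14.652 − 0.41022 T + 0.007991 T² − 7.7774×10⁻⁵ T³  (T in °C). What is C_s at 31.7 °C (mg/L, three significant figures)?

C_s ≈ 7.20 mg/L

C_s = 14.652 − 0.41022×31.7 + 0.007991×31.7² − 7.7774×10⁻⁵×31.7³ = 7.201 mg/L.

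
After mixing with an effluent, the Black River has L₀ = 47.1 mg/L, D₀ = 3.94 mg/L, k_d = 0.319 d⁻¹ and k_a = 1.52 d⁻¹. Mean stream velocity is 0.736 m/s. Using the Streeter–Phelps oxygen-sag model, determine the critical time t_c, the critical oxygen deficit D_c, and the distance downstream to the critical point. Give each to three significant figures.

t_c = [1/(k_a−k_d)] ln[(k_a/k_d)(1 − D₀(k_a−k_d)/(k_d L₀))]
= [1/(1.52−0.319)] ln[(1.52/0.319)(1 − 3.94×1.201/(0.319×47.1))]
= (1/1.201) ln[4.765 × 0.6851] = 0.8326 × ln(3.264) = 0.8326 × 1.183 = 0.9850 d.
D_c = (k_d/k_a) L₀ e^(−k_d t_c) = (0.319/1.52) × 47.1 × e^(−0.319×0.9850) = 0.2099 × 47.1 × 0.7304 = 7.219 mg/L.
x_c = v t_c = 0.736 m/s × 0.9850 d × 86400 s/d = 62640 m ≈ 62.6 km.

t_c ≈ 0.985 d; D_c ≈ 7.22 mg/L; x_c ≈ 62.6 km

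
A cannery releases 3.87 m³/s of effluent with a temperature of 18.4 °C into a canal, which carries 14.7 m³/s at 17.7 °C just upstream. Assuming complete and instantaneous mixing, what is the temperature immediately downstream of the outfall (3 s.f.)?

17.8 °C

Flow-weighted mixing: C = (Q_r C_r + Q_w C_w)/(Q_r + Q_w)
= (14.7×17.7 + 3.87×18.4)/(14.7 + 3.87) = 331.4/18.57 = 17.85 °C.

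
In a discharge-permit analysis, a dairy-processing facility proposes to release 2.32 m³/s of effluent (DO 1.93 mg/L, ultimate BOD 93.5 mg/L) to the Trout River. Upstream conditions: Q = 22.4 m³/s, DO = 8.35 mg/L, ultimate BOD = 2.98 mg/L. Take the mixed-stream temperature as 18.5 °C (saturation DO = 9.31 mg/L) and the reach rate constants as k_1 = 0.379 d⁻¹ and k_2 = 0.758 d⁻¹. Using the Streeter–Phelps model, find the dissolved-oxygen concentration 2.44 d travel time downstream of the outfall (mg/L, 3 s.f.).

DO ≈ 6.32 mg/L

Mixed DO = (22.4×8.35 + 2.32×1.93)/(22.4+2.32) = 191.5/24.72 = 7.747 mg/L.
Mixed L₀ = (22.4×2.98 + 2.32×93.5)/(24.72) = 283.7/24.72 = 11.48 mg/L.
Initial deficit D₀ = C_s − DO₀ = 9.31 − 7.747 = 1.563 mg/L.
D(2.44) = [0.379×11.48/(0.758−0.379)](e^(−0.379×2.44) − e^(−0.758×2.44)) + 1.563 e^(−0.758×2.44)
= 11.48 × (0.3966 − 0.1573) + 1.563 × 0.1573 = 2.992 mg/L.
DO = 9.31 − 2.992 = 6.318 mg/L.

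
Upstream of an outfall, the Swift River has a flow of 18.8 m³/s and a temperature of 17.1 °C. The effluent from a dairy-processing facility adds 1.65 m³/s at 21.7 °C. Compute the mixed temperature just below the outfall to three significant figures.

Flow-weighted mixing: C = (Q_r C_r + Q_w C_w)/(Q_r + Q_w)
= (18.8×17.1 + 1.65×21.7)/(18.8 + 1.65) = 357.3/20.45 = 17.47 °C.

17.5 °C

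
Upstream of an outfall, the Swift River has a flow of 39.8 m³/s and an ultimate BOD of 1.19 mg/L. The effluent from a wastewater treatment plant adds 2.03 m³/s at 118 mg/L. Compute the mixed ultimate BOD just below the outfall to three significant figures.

6.86 mg/L

Flow-weighted mixing: C = (Q_r C_r + Q_w C_w)/(Q_r + Q_w)
= (39.8×1.19 + 2.03×118)/(39.8 + 2.03) = 286.9/41.83 = 6.859 mg/L.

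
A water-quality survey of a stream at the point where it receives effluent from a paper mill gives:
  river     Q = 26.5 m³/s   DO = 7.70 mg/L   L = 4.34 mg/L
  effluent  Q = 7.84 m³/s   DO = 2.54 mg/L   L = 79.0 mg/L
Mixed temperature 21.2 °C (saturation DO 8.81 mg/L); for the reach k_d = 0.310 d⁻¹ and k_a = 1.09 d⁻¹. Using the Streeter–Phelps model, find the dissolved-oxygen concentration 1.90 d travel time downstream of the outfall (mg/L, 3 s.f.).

Mixed DO = (26.5×7.70 + 7.84×2.54)/(26.5+7.84) = 224.0/34.34 = 6.522 mg/L.
Mixed L₀ = (26.5×4.34 + 7.84×79.0)/(34.34) = 734.4/34.34 = 21.39 mg/L.
Initial deficit D₀ = C_s − DO₀ = 8.81 − 6.522 = 2.288 mg/L.
D(1.90) = [0.310×21.39/(1.09−0.310)](e^(−0.310×1.90) − e^(−1.09×1.90)) + 2.288 e^(−1.09×1.90)
= 8.499 × (0.5549 − 0.1261) + 2.288 × 0.1261 = 3.933 mg/L.
DO = 8.81 − 3.933 = 4.877 mg/L.

DO ≈ 4.88 mg/L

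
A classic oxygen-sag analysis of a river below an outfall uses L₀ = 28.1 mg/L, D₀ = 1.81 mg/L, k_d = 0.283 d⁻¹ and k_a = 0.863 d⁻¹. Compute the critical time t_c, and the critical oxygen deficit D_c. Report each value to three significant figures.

At the critical point dD/dt = 0, so k_d L₀ e^(−k_d t) = k_a D. Substituting D(t) from the Streeter–Phelps equation and solving for t gives
t_c = ln[(k_a/k_d)(1 − D₀(k_a−k_d)/(k_d L₀))] / (k_a−k_d).
Here k_a−k_d = 0.5800 d⁻¹ and 1 − D₀(k_a−k_d)/(k_d L₀) = 1 − 1.81×0.5800/(0.283×28.1) = 0.8680, so
t_c = ln(3.049 × 0.8680) / 0.5800 = 0.9734 / 0.5800 = 1.678 d.
L(t_c) = L₀ e^(−k_d t_c) = 28.1 × 0.6219 = 17.48 mg/L, and at the critical point k_a D_c = k_d L, so D_c = (0.283/0.863) × 17.48 = 5.731 mg/L.

t_c ≈ 1.68 d; D_c ≈ 5.73 mg/L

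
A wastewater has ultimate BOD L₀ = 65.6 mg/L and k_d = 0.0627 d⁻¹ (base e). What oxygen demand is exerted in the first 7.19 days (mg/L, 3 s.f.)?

y ≈ 23.8 mg/L

y_t = L₀(1 − e^(−k_d t)) = 65.6 × (1 − e^(−0.0627×7.19))
= 65.6 × (1 − 0.6371) = 65.6 × 0.3629 = 23.81 mg/L.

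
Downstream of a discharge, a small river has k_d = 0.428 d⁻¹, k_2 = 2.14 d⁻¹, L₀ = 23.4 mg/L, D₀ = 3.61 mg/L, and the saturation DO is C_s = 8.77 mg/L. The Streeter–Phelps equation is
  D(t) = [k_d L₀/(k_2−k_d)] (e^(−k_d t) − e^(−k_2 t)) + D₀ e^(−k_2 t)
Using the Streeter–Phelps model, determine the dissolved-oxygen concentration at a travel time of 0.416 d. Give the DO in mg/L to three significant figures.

DO ≈ 4.79 mg/L

k_d L₀/(k_2−k_d) = 0.428×23.4/(2.14−0.428) = 10.02/1.712 = 5.850 mg/L.
e^(−k_d t) = e^(−0.428×0.4160) = 0.8369; e^(−k_2 t) = e^(−2.14×0.4160) = 0.4106.
D = 5.850 × (0.8369 − 0.4106) + 3.61 × 0.4106 = 2.494 + 1.482 = 3.976 mg/L.
DO = C_s − D = 8.77 − 3.976 = 4.794 mg/L.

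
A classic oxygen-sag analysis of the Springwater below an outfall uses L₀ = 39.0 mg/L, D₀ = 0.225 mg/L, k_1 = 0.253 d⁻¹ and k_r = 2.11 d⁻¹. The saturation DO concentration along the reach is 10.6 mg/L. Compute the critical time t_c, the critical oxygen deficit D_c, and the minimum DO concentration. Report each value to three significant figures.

t_c ≈ 1.12 d; D_c ≈ 3.52 mg/L; min DO ≈ 7.08 mg/L

With k_r/k_1 = 8.340 and 1 − D₀(k_r−k_1)/(k_1 L₀) = 0.9577,
t_c = ln(8.340 × 0.9577) / (2.11 − 0.253) = ln(7.987) / 1.857 = 2.078/1.857 = 1.119 d.
L(t_c) = L₀ e^(−k_1 t_c) = 39.0 × 0.7535 = 29.38 mg/L, and at the critical point k_r D_c = k_1 L, so D_c = (0.253/2.11) × 29.38 = 3.523 mg/L.
Minimum DO = C_s − D_c = 10.6 − 3.523 = 7.077 mg/L.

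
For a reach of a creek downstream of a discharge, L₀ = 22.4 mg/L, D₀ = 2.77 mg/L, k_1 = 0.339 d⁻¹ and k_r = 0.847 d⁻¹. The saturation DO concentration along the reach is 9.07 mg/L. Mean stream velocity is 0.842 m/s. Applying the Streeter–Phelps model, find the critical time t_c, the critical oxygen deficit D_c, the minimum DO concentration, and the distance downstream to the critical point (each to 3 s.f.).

t_c ≈ 1.40 d; D_c ≈ 5.58 mg/L; min DO ≈ 3.49 mg/L; x_c ≈ 102 km

At the critical point dD/dt = 0, so k_1 L₀ e^(−k_1 t) = k_r D. Substituting D(t) from the Streeter–Phelps equation and solving for t gives
t_c = ln[(k_r/k_1)(1 − D₀(k_r−k_1)/(k_1 L₀))] / (k_r−k_1).
Here k_r−k_1 = 0.5080 d⁻¹ and 1 − D₀(k_r−k_1)/(k_1 L₀) = 1 − 2.77×0.5080/(0.339×22.4) = 0.8147, so
t_c = ln(2.499 × 0.8147) / 0.5080 = 0.7108 / 0.5080 = 1.399 d.
L(t_c) = L₀ e^(−k_1 t_c) = 22.4 × 0.6223 = 13.94 mg/L, and at the critical point k_r D_c = k_1 L, so D_c = (0.339/0.847) × 13.94 = 5.579 mg/L.
Minimum DO = C_s − D_c = 9.07 − 5.579 = 3.491 mg/L.
x_c = v t_c = 0.842 m/s × 1.399 d × 86400 s/d = 101800 m ≈ 102 km.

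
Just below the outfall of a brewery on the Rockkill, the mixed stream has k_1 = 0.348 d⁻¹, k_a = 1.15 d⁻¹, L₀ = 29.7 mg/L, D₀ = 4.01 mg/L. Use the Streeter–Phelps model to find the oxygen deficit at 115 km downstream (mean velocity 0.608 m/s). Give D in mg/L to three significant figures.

Travel time t = x/v = 115 km / (0.608 m/s) = 115000 m / 0.608 m/s = 189100 s = 2.189 d.
k_1 L₀/(k_a−k_1) = 0.348×29.7/(1.15−0.348) = 10.34/0.8020 = 12.89 mg/L.
e^(−k_1 t) = e^(−0.348×2.189) = 0.4668; e^(−k_a t) = e^(−1.15×2.189) = 0.08066.
D = 12.89 × (0.4668 − 0.08066) + 4.01 × 0.08066 = 4.976 + 0.3234 = 5.300 mg/L.

D ≈ 5.30 mg/L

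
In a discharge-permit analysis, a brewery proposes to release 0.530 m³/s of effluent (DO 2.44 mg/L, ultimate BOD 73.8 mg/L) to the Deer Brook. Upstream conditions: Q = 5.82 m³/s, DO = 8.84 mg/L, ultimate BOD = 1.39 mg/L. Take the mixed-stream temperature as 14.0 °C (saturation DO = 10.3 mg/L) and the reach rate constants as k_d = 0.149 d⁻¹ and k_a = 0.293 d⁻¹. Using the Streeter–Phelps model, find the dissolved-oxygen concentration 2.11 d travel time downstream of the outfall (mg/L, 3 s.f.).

DO ≈ 7.75 mg/L

Mixed DO = (5.82×8.84 + 0.530×2.44)/(5.82+0.530) = 52.74/6.350 = 8.306 mg/L.
Mixed L₀ = (5.82×1.39 + 0.530×73.8)/(6.350) = 47.20/6.350 = 7.434 mg/L.
Initial deficit D₀ = C_s − DO₀ = 10.3 − 8.306 = 1.994 mg/L.
D(2.11) = [0.149×7.434/(0.293−0.149)](e^(−0.149×2.11) − e^(−0.293×2.11)) + 1.994 e^(−0.293×2.11)
= 7.692 × (0.7302 − 0.5389) + 1.994 × 0.5389 = 2.546 mg/L.
DO = 10.3 − 2.546 = 7.754 mg/L.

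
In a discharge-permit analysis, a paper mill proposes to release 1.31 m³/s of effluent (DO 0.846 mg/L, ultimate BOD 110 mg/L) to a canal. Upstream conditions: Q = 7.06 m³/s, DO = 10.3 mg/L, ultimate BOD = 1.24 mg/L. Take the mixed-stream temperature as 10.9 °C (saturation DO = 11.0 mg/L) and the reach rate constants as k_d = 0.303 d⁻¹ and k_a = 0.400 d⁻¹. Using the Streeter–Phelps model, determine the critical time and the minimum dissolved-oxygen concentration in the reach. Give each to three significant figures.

t_c ≈ 2.46 d; minimum DO ≈ 4.44 mg/L

Mixed DO = (7.06×10.3 + 1.31×0.846)/(7.06+1.31) = 73.83/8.370 = 8.820 mg/L.
Mixed L₀ = (7.06×1.24 + 1.31×110)/(8.370) = 152.9/8.370 = 18.26 mg/L.
Initial deficit D₀ = C_s − DO₀ = 11.0 − 8.820 = 2.180 mg/L.
t_c = (1/0.09700) ln[(0.400/0.303)(1 − 2.180×0.09700/(0.303×18.26))] = 10.31 × ln(1.270) = 2.462 d.
D_c = (0.303/0.400) × 18.26 × e^(−0.303×2.462) = 0.7575 × 18.26 × 0.4743 = 6.562 mg/L.
Minimum DO = 11.0 − 6.562 = 4.438 mg/L.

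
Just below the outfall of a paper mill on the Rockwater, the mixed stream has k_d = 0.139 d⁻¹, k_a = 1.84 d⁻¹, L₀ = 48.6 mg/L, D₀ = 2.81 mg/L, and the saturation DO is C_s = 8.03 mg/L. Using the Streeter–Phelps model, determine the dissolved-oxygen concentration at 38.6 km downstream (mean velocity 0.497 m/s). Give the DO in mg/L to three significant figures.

Travel time t = x/v = 38.6 km / (0.497 m/s) = 38600 m / 0.497 m/s = 77670 s = 0.8989 d.
k_d L₀/(k_a−k_d) = 0.139×48.6/(1.84−0.139) = 6.755/1.701 = 3.971 mg/L.
e^(−k_d t) = e^(−0.139×0.8989) = 0.8825; e^(−k_a t) = e^(−1.84×0.8989) = 0.1913.
D = 3.971 × (0.8825 − 0.1913) + 2.81 × 0.1913 = 2.745 + 0.5375 = 3.283 mg/L.
DO = C_s − D = 8.03 − 3.283 = 4.747 mg/L.

DO ≈ 4.75 mg/L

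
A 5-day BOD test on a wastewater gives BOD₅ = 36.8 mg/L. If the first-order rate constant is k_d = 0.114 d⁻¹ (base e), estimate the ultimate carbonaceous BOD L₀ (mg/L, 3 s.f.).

L₀ ≈ 84.7 mg/L

BOD₅ = L₀(1 − e^(−5k_d)) ⇒ L₀ = BOD₅ / (1 − e^(−5×0.114))
= 36.8 / (1 − 0.5655) = 36.8 / 0.4345 = 84.70 mg/L.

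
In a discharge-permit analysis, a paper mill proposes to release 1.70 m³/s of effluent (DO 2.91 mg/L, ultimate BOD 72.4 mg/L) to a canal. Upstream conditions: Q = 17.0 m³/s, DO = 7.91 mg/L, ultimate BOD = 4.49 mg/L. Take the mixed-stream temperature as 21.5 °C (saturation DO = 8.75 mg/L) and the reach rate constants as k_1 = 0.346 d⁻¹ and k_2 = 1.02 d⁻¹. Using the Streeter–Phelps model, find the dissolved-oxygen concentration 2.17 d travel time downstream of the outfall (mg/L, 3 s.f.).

DO ≈ 6.62 mg/L

Mixed DO = (17.0×7.91 + 1.70×2.91)/(17.0+1.70) = 139.4/18.70 = 7.455 mg/L.
Mixed L₀ = (17.0×4.49 + 1.70×72.4)/(18.70) = 199.4/18.70 = 10.66 mg/L.
Initial deficit D₀ = C_s − DO₀ = 8.75 − 7.455 = 1.295 mg/L.
D(2.17) = [0.346×10.66/(1.02−0.346)](e^(−0.346×2.17) − e^(−1.02×2.17)) + 1.295 e^(−1.02×2.17)
= 5.474 × (0.4720 − 0.1093) + 1.295 × 0.1093 = 2.127 mg/L.
DO = 8.75 − 2.127 = 6.623 mg/L.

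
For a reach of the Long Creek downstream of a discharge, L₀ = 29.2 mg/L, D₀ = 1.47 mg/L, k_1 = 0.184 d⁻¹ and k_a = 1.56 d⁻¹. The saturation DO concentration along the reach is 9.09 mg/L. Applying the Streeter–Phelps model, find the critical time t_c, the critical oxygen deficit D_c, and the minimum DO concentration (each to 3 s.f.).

t_c ≈ 1.21 d; D_c ≈ 2.76 mg/L; min DO ≈ 6.33 mg/L

With k_a/k_1 = 8.478 and 1 − D₀(k_a−k_1)/(k_1 L₀) = 0.6235,
t_c = ln(8.478 × 0.6235) / (1.56 − 0.184) = ln(5.286) / 1.376 = 1.665/1.376 = 1.210 d.
D_c = (k_1/k_a) L₀ e^(−k_1 t_c) = (0.184/1.56) × 29.2 × e^(−0.184×1.210) = 0.1179 × 29.2 × 0.8004 = 2.757 mg/L.
Minimum DO = C_s − D_c = 9.09 − 2.757 = 6.333 mg/L.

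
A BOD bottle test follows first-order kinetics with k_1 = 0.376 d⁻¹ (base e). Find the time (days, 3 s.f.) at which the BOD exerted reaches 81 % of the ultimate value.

y/L₀ = 1 − e^(−k_1 t) = 0.81 ⇒ e^(−k_1 t) = 0.190
t = −ln(0.190) / 0.376 = 1.661 / 0.376 = 4.417 d.

t ≈ 4.42 d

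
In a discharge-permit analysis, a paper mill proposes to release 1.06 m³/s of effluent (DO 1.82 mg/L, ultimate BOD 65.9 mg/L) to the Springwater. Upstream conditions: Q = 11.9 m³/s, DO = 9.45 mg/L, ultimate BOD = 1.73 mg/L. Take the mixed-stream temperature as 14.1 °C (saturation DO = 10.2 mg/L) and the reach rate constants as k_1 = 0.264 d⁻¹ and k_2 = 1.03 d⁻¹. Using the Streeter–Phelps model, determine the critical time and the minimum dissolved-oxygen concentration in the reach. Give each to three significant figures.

t_c ≈ 0.671 d; minimum DO ≈ 8.70 mg/L

Mixed DO = (11.9×9.45 + 1.06×1.82)/(11.9+1.06) = 114.4/12.96 = 8.826 mg/L.
Mixed L₀ = (11.9×1.73 + 1.06×65.9)/(12.96) = 90.44/12.96 = 6.978 mg/L.
Initial deficit D₀ = C_s − DO₀ = 10.2 − 8.826 = 1.374 mg/L.
t_c = (1/0.7660) ln[(1.03/0.264)(1 − 1.374×0.7660/(0.264×6.978))] = 1.305 × ln(1.673) = 0.6715 d.
D_c = (0.264/1.03) × 6.978 × e^(−0.264×0.6715) = 0.2563 × 6.978 × 0.8376 = 1.498 mg/L.
Minimum DO = 10.2 − 1.498 = 8.702 mg/L.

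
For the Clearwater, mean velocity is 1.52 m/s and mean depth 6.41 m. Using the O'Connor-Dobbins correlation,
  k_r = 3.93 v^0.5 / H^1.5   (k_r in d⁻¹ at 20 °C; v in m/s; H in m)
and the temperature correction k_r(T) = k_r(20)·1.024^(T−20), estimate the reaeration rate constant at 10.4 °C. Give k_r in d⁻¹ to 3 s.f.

k_r ≈ 0.238 d⁻¹

k_r(20) = 3.93 × 1.52^0.5 / 6.41^1.5 = 3.93 × 1.233 / 16.23 = 0.2986 d⁻¹.
k_r(10.4) = 0.2986 × 1.024^(10.4−20) = 0.2986 × 0.7964 = 0.2378 d⁻¹.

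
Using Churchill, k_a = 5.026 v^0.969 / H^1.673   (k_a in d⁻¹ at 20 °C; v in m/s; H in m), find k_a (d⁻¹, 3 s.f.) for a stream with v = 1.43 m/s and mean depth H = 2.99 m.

k_a = 5.026 × 1.43^0.969 / 2.99^1.673 = 5.026 × 1.414 / 6.249 = 1.137 d⁻¹.

k_a ≈ 1.14 d⁻¹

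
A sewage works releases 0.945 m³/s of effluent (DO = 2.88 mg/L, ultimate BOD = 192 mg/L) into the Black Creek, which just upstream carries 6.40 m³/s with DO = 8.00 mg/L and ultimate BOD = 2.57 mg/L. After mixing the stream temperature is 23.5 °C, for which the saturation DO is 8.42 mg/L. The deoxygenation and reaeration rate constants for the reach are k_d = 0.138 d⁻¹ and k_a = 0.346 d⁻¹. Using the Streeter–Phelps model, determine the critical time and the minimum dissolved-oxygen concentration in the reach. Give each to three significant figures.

Mixed DO = (6.40×8.00 + 0.945×2.88)/(6.40+0.945) = 53.92/7.345 = 7.341 mg/L.
Mixed L₀ = (6.40×2.57 + 0.945×192)/(7.345) = 197.9/7.345 = 26.94 mg/L.
Initial deficit D₀ = C_s − DO₀ = 8.42 − 7.341 = 1.079 mg/L.
t_c = (1/0.2080) ln[(0.346/0.138)(1 − 1.079×0.2080/(0.138×26.94))] = 4.808 × ln(2.356) = 4.120 d.
D_c = (0.138/0.346) × 26.94 × e^(−0.138×4.120) = 0.3988 × 26.94 × 0.5663 = 6.086 mg/L.
Minimum DO = 8.42 − 6.086 = 2.334 mg/L.

t_c ≈ 4.12 d; minimum DO ≈ 2.33 mg/L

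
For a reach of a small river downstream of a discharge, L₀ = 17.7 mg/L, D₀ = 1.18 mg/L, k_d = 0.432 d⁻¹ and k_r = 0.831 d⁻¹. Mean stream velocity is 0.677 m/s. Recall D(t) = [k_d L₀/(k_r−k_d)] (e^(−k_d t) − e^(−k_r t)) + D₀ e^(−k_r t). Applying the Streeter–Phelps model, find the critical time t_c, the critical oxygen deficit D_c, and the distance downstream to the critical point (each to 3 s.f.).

t_c ≈ 1.48 d; D_c ≈ 4.85 mg/L; x_c ≈ 86.6 km

At the critical point dD/dt = 0, so k_d L₀ e^(−k_d t) = k_r D. Substituting D(t) from the Streeter–Phelps equation and solving for t gives
t_c = ln[(k_r/k_d)(1 − D₀(k_r−k_d)/(k_d L₀))] / (k_r−k_d).
Here k_r−k_d = 0.3990 d⁻¹ and 1 − D₀(k_r−k_d)/(k_d L₀) = 1 − 1.18×0.3990/(0.432×17.7) = 0.9384, so
t_c = ln(1.924 × 0.9384) / 0.3990 = 0.5907 / 0.3990 = 1.480 d.
L(t_c) = L₀ e^(−k_d t_c) = 17.7 × 0.5276 = 9.338 mg/L, and at the critical point k_r D_c = k_d L, so D_c = (0.432/0.831) × 9.338 = 4.854 mg/L.
x_c = v t_c = 0.677 m/s × 1.480 d × 86400 s/d = 86590 m ≈ 86.6 km.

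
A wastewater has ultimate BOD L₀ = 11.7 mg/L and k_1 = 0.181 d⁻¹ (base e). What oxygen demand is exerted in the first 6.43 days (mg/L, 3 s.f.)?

y ≈ 8.05 mg/L

y_t = L₀(1 − e^(−k_1 t)) = 11.7 × (1 − e^(−0.181×6.43))
= 11.7 × (1 − 0.3123) = 11.7 × 0.6877 = 8.046 mg/L.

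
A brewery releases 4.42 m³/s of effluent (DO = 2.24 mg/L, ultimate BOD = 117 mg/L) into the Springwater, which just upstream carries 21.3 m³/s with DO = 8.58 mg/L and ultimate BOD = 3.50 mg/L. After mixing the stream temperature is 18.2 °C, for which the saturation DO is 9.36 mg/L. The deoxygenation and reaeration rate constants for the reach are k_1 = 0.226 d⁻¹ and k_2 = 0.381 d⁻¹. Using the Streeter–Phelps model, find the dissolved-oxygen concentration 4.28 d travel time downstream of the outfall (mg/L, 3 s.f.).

Mixed DO = (21.3×8.58 + 4.42×2.24)/(21.3+4.42) = 192.7/25.72 = 7.490 mg/L.
Mixed L₀ = (21.3×3.50 + 4.42×117)/(25.72) = 591.7/25.72 = 23.01 mg/L.
Initial deficit D₀ = C_s − DO₀ = 9.36 − 7.490 = 1.870 mg/L.
D(4.28) = [0.226×23.01/(0.381−0.226)](e^(−0.226×4.28) − e^(−0.381×4.28)) + 1.870 e^(−0.381×4.28)
= 33.54 × (0.3801 − 0.1958) + 1.870 × 0.1958 = 6.549 mg/L.
DO = 9.36 − 6.549 = 2.811 mg/L.

DO ≈ 2.81 mg/L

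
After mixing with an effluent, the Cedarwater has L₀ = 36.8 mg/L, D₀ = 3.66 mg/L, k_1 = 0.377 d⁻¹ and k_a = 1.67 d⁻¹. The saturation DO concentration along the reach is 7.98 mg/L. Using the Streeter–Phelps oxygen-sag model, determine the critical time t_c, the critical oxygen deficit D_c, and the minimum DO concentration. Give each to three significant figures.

t_c = [1/(k_a−k_1)] ln[(k_a/k_1)(1 − D₀(k_a−k_1)/(k_1 L₀))]
= [1/(1.67−0.377)] ln[(1.67/0.377)(1 − 3.66×1.293/(0.377×36.8))]
= (1/1.293) ln[4.430 × 0.6589] = 0.7734 × ln(2.919) = 0.7734 × 1.071 = 0.8284 d.
D_c = (k_1/k_a) L₀ e^(−k_1 t_c) = (0.377/1.67) × 36.8 × e^(−0.377×0.8284) = 0.2257 × 36.8 × 0.7318 = 6.079 mg/L.
Minimum DO = C_s − D_c = 7.98 − 6.079 = 1.901 mg/L.

t_c ≈ 0.828 d; D_c ≈ 6.08 mg/L; min DO ≈ 1.90 mg/L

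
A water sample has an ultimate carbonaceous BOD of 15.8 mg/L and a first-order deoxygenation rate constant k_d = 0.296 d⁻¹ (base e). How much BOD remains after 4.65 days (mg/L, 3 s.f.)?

L_t = L₀ e^(−k_d t) = 15.8 × e^(−0.296×4.65) = 15.8 × 0.2525 = 3.989 mg/L.

L ≈ 3.99 mg/L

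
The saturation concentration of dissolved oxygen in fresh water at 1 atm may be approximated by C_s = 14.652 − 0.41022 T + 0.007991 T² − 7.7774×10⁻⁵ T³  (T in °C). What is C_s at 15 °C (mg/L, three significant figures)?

C_s = 14.652 − 0.41022×15 + 0.007991×15² − 7.7774×10⁻⁵×15³ = 10.03 mg/L.

C_s ≈ 10.0 mg/L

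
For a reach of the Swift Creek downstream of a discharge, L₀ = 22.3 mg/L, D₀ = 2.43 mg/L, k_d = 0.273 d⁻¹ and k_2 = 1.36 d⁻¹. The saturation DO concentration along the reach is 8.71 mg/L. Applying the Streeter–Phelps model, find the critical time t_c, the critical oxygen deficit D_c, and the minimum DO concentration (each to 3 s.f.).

t_c = [1/(k_2−k_d)] ln[(k_2/k_d)(1 − D₀(k_2−k_d)/(k_d L₀))]
= [1/(1.36−0.273)] ln[(1.36/0.273)(1 − 2.43×1.087/(0.273×22.3))]
= (1/1.087) ln[4.982 × 0.5661] = 0.9200 × ln(2.820) = 0.9200 × 1.037 = 0.9538 d.
L(t_c) = L₀ e^(−k_d t_c) = 22.3 × 0.7707 = 17.19 mg/L, and at the critical point k_2 D_c = k_d L, so D_c = (0.273/1.36) × 17.19 = 3.450 mg/L.
Minimum DO = C_s − D_c = 8.71 − 3.450 = 5.260 mg/L.

t_c ≈ 0.954 d; D_c ≈ 3.45 mg/L; min DO ≈ 5.26 mg/L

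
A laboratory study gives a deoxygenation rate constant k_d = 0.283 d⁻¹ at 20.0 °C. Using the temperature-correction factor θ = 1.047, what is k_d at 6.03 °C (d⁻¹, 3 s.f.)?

k_d ≈ 0.149 d⁻¹

k_d(T₂) = k_d(T₁) · θ^(T₂−T₁) = 0.283 × 1.047^(6.03−20.0)
= 0.283 × 1.047^-14.0 = 0.283 × 0.5264 = 0.1490 d⁻¹.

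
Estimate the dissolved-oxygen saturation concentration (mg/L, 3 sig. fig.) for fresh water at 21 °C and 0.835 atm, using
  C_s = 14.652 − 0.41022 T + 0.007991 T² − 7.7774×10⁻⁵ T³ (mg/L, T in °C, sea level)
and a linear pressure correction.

C_s ≈ 7.38 mg/L

At sea level: C_s = 14.652 − 0.41022×21 + 0.007991×21² − 7.7774×10⁻⁵×21³ = 8.841 mg/L.
Pressure correction: C_s' = 8.841 × 0.835 = 7.382 mg/L.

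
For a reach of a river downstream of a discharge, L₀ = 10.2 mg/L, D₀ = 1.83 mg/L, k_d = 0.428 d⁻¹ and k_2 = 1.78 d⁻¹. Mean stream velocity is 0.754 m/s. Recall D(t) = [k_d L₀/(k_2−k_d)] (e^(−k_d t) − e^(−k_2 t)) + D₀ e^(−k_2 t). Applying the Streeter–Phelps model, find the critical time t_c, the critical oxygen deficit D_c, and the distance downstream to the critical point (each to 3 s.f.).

t_c ≈ 0.436 d; D_c ≈ 2.04 mg/L; x_c ≈ 28.4 km

t_c = [1/(k_2−k_d)] ln[(k_2/k_d)(1 − D₀(k_2−k_d)/(k_d L₀))]
= [1/(1.78−0.428)] ln[(1.78/0.428)(1 − 1.83×1.352/(0.428×10.2))]
= (1/1.352) ln[4.159 × 0.4333] = 0.7396 × ln(1.802) = 0.7396 × 0.5888 = 0.4355 d.
L(t_c) = L₀ e^(−k_d t_c) = 10.2 × 0.8299 = 8.465 mg/L, and at the critical point k_2 D_c = k_d L, so D_c = (0.428/1.78) × 8.465 = 2.035 mg/L.
x_c = v t_c = 0.754 m/s × 0.4355 d × 86400 s/d = 28370 m ≈ 28.4 km.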